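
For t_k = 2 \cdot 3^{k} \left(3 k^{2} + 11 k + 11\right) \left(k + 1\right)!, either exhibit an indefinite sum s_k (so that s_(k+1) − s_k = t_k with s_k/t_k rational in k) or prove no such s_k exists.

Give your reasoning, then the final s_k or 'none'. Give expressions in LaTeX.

t_(k+1)/t_k = 3*(3*k**3 + 23*k**2 + 59*k + 50)/(3*k**2 + 11*k + 11).
Take A(k)=3*k + 6, B(k)=1, C(k)=k**2 + 11*k/3 + 11/3.
Set up (3*k + 6)·f(k+1) − (1)·f(k) − (k**2 + 11*k/3 + 11/3) = 0.
Degrees (1,0,2) ⇒ d ≤ 1.
Match coefficients ⇒ f(k) = (k + 1)/3.
Get s_k = R·t_k = 2*3**k*(k + 1)*factorial(k + 1) with R(k) = B(k−1)f(k)/C(k) = (k + 1)/(3*k**2 + 11*k + 11).
Verify: 2*3**k*(3*k**2 + 11*k + 11)*factorial(k + 1) matches t_k.

s_k = 2 \cdot 3^{k} \left(k + 1\right) \left(k + 1\right)!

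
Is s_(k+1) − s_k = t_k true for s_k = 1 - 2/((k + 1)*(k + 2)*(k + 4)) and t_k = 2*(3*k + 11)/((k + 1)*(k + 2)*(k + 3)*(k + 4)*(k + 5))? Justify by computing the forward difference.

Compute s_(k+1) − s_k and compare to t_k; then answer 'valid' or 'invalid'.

s_(k+1) = 1 - 2/((k + 2)*(k + 3)*(k + 5))
s_(k+1) − s_k = 2*(3*k + 11)/(k**5 + 15*k**4 + 85*k**3 + 225*k**2 + 274*k + 120)
(s_(k+1) − s_k) − t_k = 0

valid; difference matches t_k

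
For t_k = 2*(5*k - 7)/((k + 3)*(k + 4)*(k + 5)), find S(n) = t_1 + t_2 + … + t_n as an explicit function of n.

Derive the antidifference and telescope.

S(n) = n*(9*n - 19)/(10*(n**2 + 9*n + 20))

r(k) = (k + 3)*(5*k - 2)/((k + 6)*(5*k - 7)) after simplifying.
Take A(k)=k + 3, B(k)=k + 6, C(k)=k - 7/5.
Key eq: (k + 3)·f(k+1) = (k + 5)·f(k) + (k - 7/5).
d = 2 from the (1,1,1) case.
A polynomial solution: f(k) = k*(k - 8)/15.
So s_k = (B(k−1)f/C)·t_k = (k*(k - 8)*(k + 5)/(3*(5*k - 7)))·t_k = 2*k*(k - 8)/(3*(k + 3)*(k + 4)).
Verify: 2*(5*k - 7)/(k**3 + 12*k**2 + 47*k + 60) matches t_k.
Σ_(k=1)^n t_k = s_(n+1) − s_(1) = (2*(n**2 - 6*n - 7)/(3*(n**2 + 9*n + 20))) − (-7/30), i.e. n*(9*n - 19)/(10*(n**2 + 9*n + 20)).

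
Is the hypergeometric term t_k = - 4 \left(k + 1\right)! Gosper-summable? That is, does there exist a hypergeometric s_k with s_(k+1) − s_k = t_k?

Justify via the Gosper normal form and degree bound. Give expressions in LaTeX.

No — key equation has no polynomial f.

Step 1: r(k) = k + 2.
Take A(k)=k + 2, B(k)=1, C(k)=1.
Set up (k + 2)·f(k+1) − (1)·f(k) − (1) = 0.
deg f ≤ -1 (via 1,0,0).
deg f ≤ -1 is impossible — no certificate.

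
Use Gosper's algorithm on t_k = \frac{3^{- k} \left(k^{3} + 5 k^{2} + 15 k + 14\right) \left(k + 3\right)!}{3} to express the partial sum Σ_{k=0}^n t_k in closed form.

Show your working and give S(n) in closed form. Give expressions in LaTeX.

S(n) = \frac{3^{- n} \left(- 36 \cdot 3^{n} + n^{6} n! + 14 n^{5} n! + 80 n^{4} n! + 240 n^{3} n! + 399 n^{2} n! + 346 n n! + 120 n!\right)}{3}

Compute t_(k+1)/t_k: get (k**4 + 12*k**3 + 60*k**2 + 147*k + 140)/(3*(k**3 + 5*k**2 + 15*k + 14)).
So A=k/3 + 4/3 and B=1, with C=k**3 + 5*k**2 + 15*k + 14.
Key eq: (k/3 + 4/3)·f(k+1) = (1)·f(k) + (k**3 + 5*k**2 + 15*k + 14).
Bound: deg f ≤ 2.
Solve for f: f(k) = 3*(k**2 + 2*k + 2) (degree 2 ≤ 2).
So s_k = (B(k−1)f/C)·t_k = (3*(k**2 + 2*k + 2)/(k**3 + 5*k**2 + 15*k + 14))·t_k = (k**2 + 2*k + 2)*factorial(k + 3)/3**k.
Verify: (k**3 + 5*k**2 + 15*k + 14)*factorial(k + 3)/(3*3**k) matches t_k.
s_(n+1) = 3**(-n - 1)*(n**2 + 4*n + 5)*factorial(n + 4) and s_(0) = 12, so S(n) = (-36*3**n + n**6*factorial(n) + 14*n**5*factorial(n) + 80*n**4*factorial(n) + 240*n**3*factorial(n) + 399*n**2*factorial(n) + 346*n*factorial(n) + 120*factorial(n))/(3*3**n).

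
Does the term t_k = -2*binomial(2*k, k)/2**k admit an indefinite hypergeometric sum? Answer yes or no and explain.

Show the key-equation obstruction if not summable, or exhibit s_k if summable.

Compute t_(k+1)/t_k: get (2*k + 1)/(k + 1).
Normal form (A,B,C) = (2*k + 1, k + 1, 1).
f must satisfy (2*k + 1)·f(k+1) − (k)·f(k) = 1.
Degrees (1,1,0) ⇒ d ≤ -1.
deg f ≤ -1 is impossible — no certificate.

No — negative degree bound, so no certificate f.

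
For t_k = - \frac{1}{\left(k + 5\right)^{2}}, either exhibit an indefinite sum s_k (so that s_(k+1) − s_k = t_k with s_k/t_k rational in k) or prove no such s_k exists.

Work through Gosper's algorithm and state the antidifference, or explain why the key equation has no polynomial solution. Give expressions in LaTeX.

none (Gosper's algorithm certifies no s_k)

r(k) = (k + 5)**2/(k + 6)**2 after simplifying.
Gosper form: A/B · C(k+1)/C(k) with A=k**2 + 10*k + 25, B=k**2 + 12*k + 36, C=1.
Set up (k**2 + 10*k + 25)·f(k+1) − (k**2 + 10*k + 25)·f(k) − (1) = 0.
d = 0 from the (2,2,0) case.
f = c0 ⇒ A·f(k+1) − B(k−1)·f(k) − C = -1. The system {-1 = 0} is inconsistent; no antidifference.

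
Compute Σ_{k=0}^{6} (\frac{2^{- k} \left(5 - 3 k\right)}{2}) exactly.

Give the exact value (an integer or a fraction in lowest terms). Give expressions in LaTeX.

r(k) = (3*k - 2)/(2*(3*k - 5)) after simplifying.
Normal form (A,B,C) = (1/2, 1, k - 5/3).
f must satisfy (1/2)·f(k+1) − (1)·f(k) = k - 5/3.
d = 1 from the (0,0,1) case.
Match coefficients ⇒ f(k) = -2*(3*k - 2)/3.
Certificate R = B(k−1)f/C = -2*(3*k - 2)/(3*k - 5) gives s_k = (3*k - 2)/2**k.
Verify: (5 - 3*k)/(2*2**k) matches t_k.
Evaluate s at k=7 and k=0: 19/128 and -2; difference 275/128.

Σ = 275/128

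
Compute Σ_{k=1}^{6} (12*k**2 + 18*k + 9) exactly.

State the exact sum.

Step 1: r(k) = (4*k**2 + 14*k + 13)/(4*k**2 + 6*k + 3).
So A=1 and B=1, with C=k**2 + 3*k/2 + 3/4.
Set up (1)·f(k+1) − (1)·f(k) − (k**2 + 3*k/2 + 3/4) = 0.
deg f ≤ 3 (via 0,0,2).
Solving with deg f ≤ 3: f(k) = k*(4*k**2 + 3*k + 2)/12.
Get s_k = R·t_k = k*(4*k**2 + 3*k + 2) with R(k) = B(k−1)f(k)/C(k) = k*(4*k**2 + 3*k + 2)/(3*(4*k**2 + 6*k + 3)).
Check: Δs_k = 12*k**2 + 18*k + 9. ✓
Telescoping: Σ = s_(7) − s_(1) = 1533 − (9) = 1524.

Σ = 1524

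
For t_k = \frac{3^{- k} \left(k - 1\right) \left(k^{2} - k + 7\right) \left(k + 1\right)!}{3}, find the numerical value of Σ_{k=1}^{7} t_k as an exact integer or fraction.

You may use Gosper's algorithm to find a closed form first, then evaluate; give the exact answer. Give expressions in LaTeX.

t_(k+1)/t_k = k*(k + 2)*(-k + (k + 1)**2 + 6)/(3*(k - 1)*(k**2 - k + 7)).
Normal form (A,B,C) = (k/3 + 2/3, 1, k**3 - 2*k**2 + 8*k - 7).
Need (k/3 + 2/3)·f(k+1) − (1)·f(k) = k**3 - 2*k**2 + 8*k - 7.
From deg A=1, deg B=0, deg C=3: d=2.
A polynomial solution: f(k) = 3*(k**2 - 3*k + 3).
Get s_k = R·t_k = (k**2 - 3*k + 3)*factorial(k + 1)/3**k with R(k) = B(k−1)f(k)/C(k) = 3*(k**2 - 3*k + 3)/((k - 1)*(k**2 - k + 7)).
Verify: (k - 1)*(k**2 - k + 7)*factorial(k + 1)/(3*3**k) matches t_k.
Evaluate s at k=8 and k=1: 192640/81 and 2/3; difference 192586/81.

Σ = 192586/81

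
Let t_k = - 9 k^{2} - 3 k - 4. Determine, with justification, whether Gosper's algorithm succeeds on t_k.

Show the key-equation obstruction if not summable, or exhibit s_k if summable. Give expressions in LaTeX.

Yes. s_k = k \left(- 3 k^{2} + 3 k - 4\right).

Compute t_(k+1)/t_k: get (9*k**2 + 21*k + 16)/(9*k**2 + 3*k + 4).
So A=1 and B=1, with C=k**2 + k/3 + 4/9.
Set up (1)·f(k+1) − (1)·f(k) − (k**2 + k/3 + 4/9) = 0.
d = 3 from the (0,0,2) case.
Solving with deg f ≤ 3: f(k) = k*(3*k**2 - 3*k + 4)/9.
Certificate R = B(k−1)f/C = k*(3*k**2 - 3*k + 4)/(9*k**2 + 3*k + 4) gives s_k = k*(-3*k**2 + 3*k - 4).
s_(k+1) − s_k = -9*k**2 - 3*k - 4 = t_k.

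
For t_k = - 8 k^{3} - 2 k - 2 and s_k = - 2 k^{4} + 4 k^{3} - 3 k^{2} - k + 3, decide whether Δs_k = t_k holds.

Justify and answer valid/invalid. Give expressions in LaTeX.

s_(k+1) = -2*k**4 - 4*k**3 - 3*k**2 - 3*k + 1
s_(k+1) − s_k = -8*k**3 - 2*k - 2
(s_(k+1) − s_k) − t_k = 0

valid (s_(k+1) − s_k reduces to t_k)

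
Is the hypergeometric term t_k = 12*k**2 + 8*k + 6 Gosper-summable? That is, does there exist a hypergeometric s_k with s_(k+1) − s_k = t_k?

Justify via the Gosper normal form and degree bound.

Yes. s_k = 2*k*(2*k**2 - k + 2).

t_(k+1)/t_k = (6*k**2 + 16*k + 13)/(6*k**2 + 4*k + 3).
Gosper form: A/B · C(k+1)/C(k) with A=1, B=1, C=k**2 + 2*k/3 + 1/2.
Need (1)·f(k+1) − (1)·f(k) = k**2 + 2*k/3 + 1/2.
d = 3 from the (0,0,2) case.
Coefficient equations give f(k) = k*(2*k**2 - k + 2)/6.
Certificate R = B(k−1)f/C = k*(2*k**2 - k + 2)/(6*k**2 + 4*k + 3) gives s_k = 2*k*(2*k**2 - k + 2).
Check: Δs_k = 12*k**2 + 8*k + 6. ✓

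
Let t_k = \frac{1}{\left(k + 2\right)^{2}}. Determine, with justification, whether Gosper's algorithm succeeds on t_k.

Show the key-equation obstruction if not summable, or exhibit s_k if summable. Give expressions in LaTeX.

No — t_k has no hypergeometric antidifference.

Ratio r(k) = (k + 2)**2/(k + 3)**2.
Gosper form: A/B · C(k+1)/C(k) with A=k**2 + 4*k + 4, B=k**2 + 6*k + 9, C=1.
Key eq: (k**2 + 4*k + 4)·f(k+1) = (k**2 + 4*k + 4)·f(k) + (1).
d = 0 from the (2,2,0) case.
f = c0 ⇒ A·f(k+1) − B(k−1)·f(k) − C = -1. The system {-1 = 0} is inconsistent; no antidifference.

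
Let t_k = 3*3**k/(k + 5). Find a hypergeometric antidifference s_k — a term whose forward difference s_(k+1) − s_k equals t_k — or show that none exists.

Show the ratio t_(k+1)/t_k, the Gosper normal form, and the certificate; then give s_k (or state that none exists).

not Gosper-summable; s_k does not exist

Compute t_(k+1)/t_k: get 3*(k + 5)/(k + 6).
Normal form (A,B,C) = (3*k + 15, k + 6, 1).
Set up (3*k + 15)·f(k+1) − (k + 5)·f(k) − (1) = 0.
Degrees (1,1,0) ⇒ d ≤ -1.
deg f ≤ -1 is impossible — no certificate.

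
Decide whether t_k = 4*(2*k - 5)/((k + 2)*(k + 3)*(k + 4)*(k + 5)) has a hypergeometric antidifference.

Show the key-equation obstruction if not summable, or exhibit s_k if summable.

Yes. s_k = k*(-k**2 - 9*k - 50)/(6*(k + 2)*(k + 3)*(k + 4)).

Compute t_(k+1)/t_k: get (k + 2)*(2*k - 3)/((k + 6)*(2*k - 5)).
Normal form (A,B,C) = (k + 2, k + 6, k - 5/2).
Key eq: (k + 2)·f(k+1) = (k + 5)·f(k) + (k - 5/2).
From deg A=1, deg B=1, deg C=1: d=3.
A polynomial solution: f(k) = -k*(k**2 + 9*k + 50)/48.
Certificate R = B(k−1)f/C = -k*(k + 5)*(k**2 + 9*k + 50)/(24*(2*k - 5)) gives s_k = k*(-k**2 - 9*k - 50)/(6*(k + 2)*(k + 3)*(k + 4)).
s_(k+1) − s_k = 4*(2*k - 5)/(k**4 + 14*k**3 + 71*k**2 + 154*k + 120) = t_k.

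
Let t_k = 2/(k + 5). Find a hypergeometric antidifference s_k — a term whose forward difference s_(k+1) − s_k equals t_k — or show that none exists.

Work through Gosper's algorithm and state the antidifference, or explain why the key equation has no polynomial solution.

none (Gosper's algorithm certifies no s_k)

Step 1: r(k) = (k + 5)/(k + 6).
So A=k + 5 and B=k + 6, with C=1.
Key eq: (k + 5)·f(k+1) = (k + 5)·f(k) + (1).
deg f ≤ 0 (via 1,1,0).
Generic f = c0 gives residual -1; -1 = 0 cannot hold, so t_k is not Gosper-summable.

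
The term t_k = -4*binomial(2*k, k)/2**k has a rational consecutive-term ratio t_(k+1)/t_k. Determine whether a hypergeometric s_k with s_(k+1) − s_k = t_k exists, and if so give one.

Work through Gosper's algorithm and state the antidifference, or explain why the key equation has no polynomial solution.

r(k) = (2*k + 1)/(k + 1) after simplifying.
Factor: A=2*k + 1; B=k + 1; C=1.
Key eq: (2*k + 1)·f(k+1) = (k)·f(k) + (1).
d = -1 from the (1,1,0) case.
Negative degree bound (-1): no f exists, t_k not Gosper-summable.

none (Gosper's algorithm certifies no s_k)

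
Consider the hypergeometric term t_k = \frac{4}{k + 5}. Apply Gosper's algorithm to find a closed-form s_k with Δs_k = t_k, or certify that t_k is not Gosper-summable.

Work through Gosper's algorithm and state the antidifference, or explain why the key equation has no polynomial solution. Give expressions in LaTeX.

no hypergeometric antidifference exists

The ratio is (k + 5)/(k + 6).
Factor: A=k + 5; B=k + 6; C=1.
Set up (k + 5)·f(k+1) − (k + 5)·f(k) − (1) = 0.
Bound: deg f ≤ 0.
f = c0 ⇒ A·f(k+1) − B(k−1)·f(k) − C = -1. The system {-1 = 0} is inconsistent; no antidifference.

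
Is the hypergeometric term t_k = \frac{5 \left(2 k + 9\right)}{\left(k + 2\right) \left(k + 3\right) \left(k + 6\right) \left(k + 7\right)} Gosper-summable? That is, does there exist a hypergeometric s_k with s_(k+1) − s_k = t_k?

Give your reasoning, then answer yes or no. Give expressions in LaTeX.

Yes. s_k = \frac{5 k \left(k + 8\right)}{12 \left(k^{2} + 8 k + 12\right)}.

Step 1: r(k) = (k + 2)*(k + 6)*(2*k + 11)/((k + 4)*(k + 8)*(2*k + 9)).
Normal form (A,B,C) = (k + 2, k + 8, k**3 + 27*k**2/2 + 121*k/2 + 90).
Need (k + 2)·f(k+1) − (k + 7)·f(k) = k**3 + 27*k**2/2 + 121*k/2 + 90.
d = 5 from the (1,1,3) case.
Solving with deg f ≤ 5: f(k) = k*(k + 3)*(k + 4)*(k + 5)*(k + 8)/24.
Then R = B(k−1)f/C = k*(k + 3)*(k + 7)*(k + 8)/(12*(2*k + 9)), so s_k = R(k)·t_k = 5*k*(k + 8)/(12*(k**2 + 8*k + 12)).
Δs = 5*(2*k + 9)/(k**4 + 18*k**3 + 113*k**2 + 288*k + 252), as required.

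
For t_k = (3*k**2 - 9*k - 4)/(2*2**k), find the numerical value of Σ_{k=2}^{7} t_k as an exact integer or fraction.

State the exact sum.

The ratio is (3*k**2 - 3*k - 10)/(2*(3*k**2 - 9*k - 4)).
So A=1/2 and B=1, with C=k**2 - 3*k - 4/3.
Need (1/2)·f(k+1) − (1)·f(k) = k**2 - 3*k - 4/3.
deg f ≤ 2 (via 0,0,2).
Coefficient equations give f(k) = -2*(3*k**2 - 3*k - 4)/3.
Get s_k = R·t_k = (-3*k**2 + 3*k + 4)/2**k with R(k) = B(k−1)f(k)/C(k) = -2*(3*k**2 - 3*k - 4)/(3*k**2 - 9*k - 4).
Check: Δs_k = (3*k**2 - 9*k - 4)/(2*2**k). ✓
Telescoping: Σ = s_(8) − s_(2) = -41/64 − (-1/2) = -9/64.

Σ = -9/64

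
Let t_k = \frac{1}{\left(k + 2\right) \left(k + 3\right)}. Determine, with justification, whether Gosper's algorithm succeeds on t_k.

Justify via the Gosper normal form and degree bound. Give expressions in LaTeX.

Yes. s_k = \frac{k}{2 \left(k + 2\right)}.

Step 1: r(k) = (k + 2)/(k + 4).
So A=k + 2 and B=k + 4, with C=1.
Solve (k + 2)·f(k+1) − (k + 3)·f(k) = 1.
Bound: deg f ≤ 1.
Coefficient equations give f(k) = k/2.
Get s_k = R·t_k = k/(2*(k + 2)) with R(k) = B(k−1)f(k)/C(k) = k*(k + 3)/2.
s_(k+1) − s_k = 1/(k**2 + 5*k + 6) = t_k.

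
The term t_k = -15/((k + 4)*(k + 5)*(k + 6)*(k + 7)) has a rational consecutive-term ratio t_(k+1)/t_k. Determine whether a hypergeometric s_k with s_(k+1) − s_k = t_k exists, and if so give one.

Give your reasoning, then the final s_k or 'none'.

s_k = k*(-k**2 - 15*k - 74)/(24*(k + 4)*(k + 5)*(k + 6))

r(k) = (k + 4)/(k + 8) after simplifying.
A = k + 4, B = k + 8, C = 1.
Set up (k + 4)·f(k+1) − (k + 7)·f(k) − (1) = 0.
deg f ≤ 3 (via 1,1,0).
Solving with deg f ≤ 3: f(k) = k*(k**2 + 15*k + 74)/360.
Then R = B(k−1)f/C = k*(k + 7)*(k**2 + 15*k + 74)/360, so s_k = R(k)·t_k = k*(-k**2 - 15*k - 74)/(24*(k + 4)*(k + 5)*(k + 6)).
Verify: -15/(k**4 + 22*k**3 + 179*k**2 + 638*k + 840) matches t_k.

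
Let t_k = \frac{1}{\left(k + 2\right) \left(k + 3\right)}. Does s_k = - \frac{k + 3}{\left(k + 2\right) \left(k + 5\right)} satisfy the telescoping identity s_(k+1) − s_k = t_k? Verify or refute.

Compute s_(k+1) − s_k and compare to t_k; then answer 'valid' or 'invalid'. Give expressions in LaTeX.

s_(k+1) = (-k - 4)/((k + 3)*(k + 6))
s_(k+1) − s_k = (k**2 + 7*k + 14)/(k**4 + 16*k**3 + 91*k**2 + 216*k + 180)
(s_(k+1) − s_k) − t_k = 4*(-k - 4)/(k**4 + 16*k**3 + 91*k**2 + 216*k + 180)

Invalid: residual \frac{4 \left(- k - 4\right)}{k^{4} + 16 k^{3} + 91 k^{2} + 216 k + 180} ≠ 0.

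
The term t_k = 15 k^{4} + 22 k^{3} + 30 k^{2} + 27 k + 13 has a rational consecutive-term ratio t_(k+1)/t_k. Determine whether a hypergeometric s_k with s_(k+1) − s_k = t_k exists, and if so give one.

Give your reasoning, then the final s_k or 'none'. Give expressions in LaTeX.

Step 1: r(k) = (15*k**4 + 82*k**3 + 186*k**2 + 213*k + 107)/(15*k**4 + 22*k**3 + 30*k**2 + 27*k + 13).
Factor: A=1; B=1; C=k**4 + 22*k**3/15 + 2*k**2 + 9*k/5 + 13/15.
Set up (1)·f(k+1) − (1)·f(k) − (k**4 + 22*k**3/15 + 2*k**2 + 9*k/5 + 13/15) = 0.
d = 5 from the (0,0,4) case.
Solving with deg f ≤ 5: f(k) = k*(3*k**4 - 2*k**3 + 4*k**2 + 4*k + 4)/15.
Certificate R = B(k−1)f/C = k*(3*k**4 - 2*k**3 + 4*k**2 + 4*k + 4)/(15*k**4 + 22*k**3 + 30*k**2 + 27*k + 13) gives s_k = k*(3*k**4 - 2*k**3 + 4*k**2 + 4*k + 4).
Δs = 15*k**4 + 22*k**3 + 30*k**2 + 27*k + 13, as required.

s_k = k \left(3 k^{4} - 2 k^{3} + 4 k^{2} + 4 k + 4\right)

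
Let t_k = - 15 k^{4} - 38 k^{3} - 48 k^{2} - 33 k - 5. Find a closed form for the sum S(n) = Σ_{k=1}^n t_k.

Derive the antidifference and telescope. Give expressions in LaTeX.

S(n) = n \left(- 3 n^{4} - 17 n^{3} - 40 n^{2} - 50 n - 29\right)

Compute t_(k+1)/t_k: get (15*k**4 + 98*k**3 + 252*k**2 + 303*k + 139)/(15*k**4 + 38*k**3 + 48*k**2 + 33*k + 5).
So A=1 and B=1, with C=k**4 + 38*k**3/15 + 16*k**2/5 + 11*k/5 + 1/3.
Set up (1)·f(k+1) − (1)·f(k) − (k**4 + 38*k**3/15 + 16*k**2/5 + 11*k/5 + 1/3) = 0.
d = 5 from the (0,0,4) case.
A polynomial solution: f(k) = k*(3*k**4 + 2*k**3 + 2*k**2 + 2*k - 4)/15.
Then R = B(k−1)f/C = k*(3*k**4 + 2*k**3 + 2*k**2 + 2*k - 4)/(15*k**4 + 38*k**3 + 48*k**2 + 33*k + 5), so s_k = R(k)·t_k = k*(-3*k**4 - 2*k**3 - 2*k**2 - 2*k + 4).
Verify: -15*k**4 - 38*k**3 - 48*k**2 - 33*k - 5 matches t_k.
Σ_(k=1)^n t_k = s_(n+1) − s_(1) = (-3*n**5 - 17*n**4 - 40*n**3 - 50*n**2 - 29*n - 5) − (-5), i.e. n*(-3*n**4 - 17*n**3 - 40*n**2 - 50*n - 29).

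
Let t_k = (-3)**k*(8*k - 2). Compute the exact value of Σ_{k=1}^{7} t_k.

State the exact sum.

Σ = -91854

Compute t_(k+1)/t_k: get 3*(-4*k - 3)/(4*k - 1).
Gosper form: A/B · C(k+1)/C(k) with A=-3, B=1, C=k - 1/4.
f must satisfy (-3)·f(k+1) − (1)·f(k) = k - 1/4.
From deg A=0, deg B=0, deg C=1: d=1.
Solve for f: f(k) = -(k - 1)/4 (degree 1 ≤ 1).
Get s_k = R·t_k = 2*(-3)**k*(1 - k) with R(k) = B(k−1)f(k)/C(k) = -(k - 1)/(4*k - 1).
s_(k+1) − s_k = (-3)**k*(8*k - 2) = t_k.
Telescoping: Σ = s_(8) − s_(1) = -91854 − (0) = -91854.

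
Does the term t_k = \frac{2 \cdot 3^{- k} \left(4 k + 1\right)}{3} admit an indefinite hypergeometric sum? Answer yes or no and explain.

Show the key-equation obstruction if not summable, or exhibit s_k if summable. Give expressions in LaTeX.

Yes. s_k = 3^{- k} \left(- 4 k - 3\right).

Ratio r(k) = (4*k + 5)/(3*(4*k + 1)).
So A=1/3 and B=1, with C=k + 1/4.
Solve (1/3)·f(k+1) − (1)·f(k) = k + 1/4.
Bound: deg f ≤ 1.
Solve for f: f(k) = -3*(4*k + 3)/8 (degree 1 ≤ 1).
Get s_k = R·t_k = (-4*k - 3)/3**k with R(k) = B(k−1)f(k)/C(k) = -3*(4*k + 3)/(2*(4*k + 1)).
Δs = 2*(4*k + 1)/(3*3**k), as required.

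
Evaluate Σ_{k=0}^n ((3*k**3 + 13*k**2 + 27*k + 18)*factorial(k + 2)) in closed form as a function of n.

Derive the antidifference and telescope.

S(n) = 3*n**2*factorial(n + 3) + 7*n*factorial(n + 3) + 7*factorial(n + 3) - 6

r(k) = (3*k**4 + 31*k**3 + 128*k**2 + 247*k + 183)/(3*k**3 + 13*k**2 + 27*k + 18) after simplifying.
Take A(k)=k + 3, B(k)=1, C(k)=k**3 + 13*k**2/3 + 9*k + 6.
f must satisfy (k + 3)·f(k+1) − (1)·f(k) = k**3 + 13*k**2/3 + 9*k + 6.
Degrees (1,0,3) ⇒ d ≤ 2.
Solving with deg f ≤ 2: f(k) = (3*k**2 + k + 3)/3.
Certificate R = B(k−1)f/C = (3*k**2 + k + 3)/(3*k**3 + 13*k**2 + 27*k + 18) gives s_k = (3*k**2 + k + 3)*factorial(k + 2).
Check: Δs_k = (3*k**3 + 13*k**2 + 27*k + 18)*factorial(k + 2). ✓
Telescope: S(n) = s_(n+1) − s_(0) = (3*n**2 + 7*n + 7)*factorial(n + 3) − (6) = 3*n**2*factorial(n + 3) + 7*n*factorial(n + 3) + 7*factorial(n + 3) - 6.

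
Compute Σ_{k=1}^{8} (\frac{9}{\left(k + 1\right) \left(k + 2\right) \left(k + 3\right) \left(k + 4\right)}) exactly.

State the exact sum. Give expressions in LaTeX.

Σ = 27/220

Ratio r(k) = (k + 1)/(k + 5).
Gosper form: A/B · C(k+1)/C(k) with A=k + 1, B=k + 5, C=1.
f must satisfy (k + 1)·f(k+1) − (k + 4)·f(k) = 1.
Degrees (1,1,0) ⇒ d ≤ 3.
Coefficient equations give f(k) = k*(k**2 + 6*k + 11)/18.
Get s_k = R·t_k = k*(k**2 + 6*k + 11)/(2*(k + 1)*(k + 2)*(k + 3)) with R(k) = B(k−1)f(k)/C(k) = k*(k + 4)*(k**2 + 6*k + 11)/18.
Verify: 9/(k**4 + 10*k**3 + 35*k**2 + 50*k + 24) matches t_k.
Evaluate s at k=9 and k=1: 219/440 and 3/8; difference 27/220.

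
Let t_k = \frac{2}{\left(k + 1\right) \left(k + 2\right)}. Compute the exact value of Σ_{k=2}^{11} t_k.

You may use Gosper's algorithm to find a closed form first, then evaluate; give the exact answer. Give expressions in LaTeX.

Ratio r(k) = (k + 1)/(k + 3).
Normal form (A,B,C) = (k + 1, k + 3, 1).
Need (k + 1)·f(k+1) − (k + 2)·f(k) = 1.
d = 1 from the (1,1,0) case.
Match coefficients ⇒ f(k) = k.
So s_k = (B(k−1)f/C)·t_k = (k*(k + 2))·t_k = 2*k/(k + 1).
Δs = 2/(k**2 + 3*k + 2), as required.
Evaluate s at k=12 and k=2: 24/13 and 4/3; difference 20/39.

Σ = 20/39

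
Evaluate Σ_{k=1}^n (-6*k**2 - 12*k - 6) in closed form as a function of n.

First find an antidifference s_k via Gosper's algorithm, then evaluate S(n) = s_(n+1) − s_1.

t_(k+1)/t_k = (k**2 + 4*k + 4)/(k**2 + 2*k + 1).
Gosper form: A/B · C(k+1)/C(k) with A=1, B=1, C=k**2 + 2*k + 1.
f must satisfy (1)·f(k+1) − (1)·f(k) = k**2 + 2*k + 1.
deg f ≤ 3 (via 0,0,2).
Match coefficients ⇒ f(k) = k*(k + 1)*(2*k + 1)/6.
So s_k = (B(k−1)f/C)·t_k = (k*(2*k + 1)/(6*(k + 1)))·t_k = k*(-2*k**2 - 3*k - 1).
Δs = -6*k**2 - 12*k - 6, as required.
Telescope: S(n) = s_(n+1) − s_(1) = -2*n**3 - 9*n**2 - 13*n - 6 − (-6) = n*(-2*n**2 - 9*n - 13).

S(n) = n*(-2*n**2 - 9*n - 13)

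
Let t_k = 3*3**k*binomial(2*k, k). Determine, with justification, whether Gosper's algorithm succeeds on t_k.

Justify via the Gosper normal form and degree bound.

t_(k+1)/t_k = 6*(2*k + 1)/(k + 1).
Take A(k)=12*k + 6, B(k)=k + 1, C(k)=1.
Set up (12*k + 6)·f(k+1) − (k)·f(k) − (1) = 0.
Bound: deg f ≤ -1.
Negative degree bound (-1): no f exists, t_k not Gosper-summable.

No. Not Gosper-summable.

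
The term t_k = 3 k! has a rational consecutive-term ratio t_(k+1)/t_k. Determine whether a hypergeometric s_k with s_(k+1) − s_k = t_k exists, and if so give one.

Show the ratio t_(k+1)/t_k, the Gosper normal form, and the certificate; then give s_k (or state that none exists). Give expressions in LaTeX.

t_(k+1)/t_k = k + 1.
Gosper form: A/B · C(k+1)/C(k) with A=k + 1, B=1, C=1.
Need (k + 1)·f(k+1) − (1)·f(k) = 1.
d = -1 from the (1,0,0) case.
Negative degree bound (-1): no f exists, t_k not Gosper-summable.

not Gosper-summable; s_k does not exist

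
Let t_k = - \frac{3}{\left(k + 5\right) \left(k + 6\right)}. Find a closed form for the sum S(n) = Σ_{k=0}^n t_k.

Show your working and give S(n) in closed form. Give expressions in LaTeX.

t_(k+1)/t_k = (k + 5)/(k + 7).
A = k + 5, B = k + 7, C = 1.
Set up (k + 5)·f(k+1) − (k + 6)·f(k) − (1) = 0.
From deg A=1, deg B=1, deg C=0: d=1.
Solve for f: f(k) = k/5 (degree 1 ≤ 1).
Then R = B(k−1)f/C = k*(k + 6)/5, so s_k = R(k)·t_k = -3*k/(5*k + 25).
s_(k+1) − s_k = -3/(k**2 + 11*k + 30) = t_k.
Telescope: S(n) = s_(n+1) − s_(0) = 3*(-n - 1)/(5*(n + 6)) − (0) = 3*(-n - 1)/(5*(n + 6)).

S(n) = \frac{3 \left(- n - 1\right)}{5 \left(n + 6\right)}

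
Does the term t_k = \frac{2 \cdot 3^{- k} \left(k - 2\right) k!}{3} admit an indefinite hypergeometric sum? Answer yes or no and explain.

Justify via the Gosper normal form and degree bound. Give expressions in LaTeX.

Yes. s_k = 2 \cdot 3^{- k} k!.

Ratio r(k) = (k**2 - 1)/(3*(k - 2)).
Normal form (A,B,C) = (k/3 + 1/3, 1, k - 2).
Need (k/3 + 1/3)·f(k+1) − (1)·f(k) = k - 2.
deg f ≤ 0 (via 1,0,1).
Coefficient equations give f(k) = 3.
Certificate R = B(k−1)f/C = 3/(k - 2) gives s_k = 2*factorial(k)/3**k.
Δs = 2*(k - 2)*factorial(k)/(3*3**k), as required.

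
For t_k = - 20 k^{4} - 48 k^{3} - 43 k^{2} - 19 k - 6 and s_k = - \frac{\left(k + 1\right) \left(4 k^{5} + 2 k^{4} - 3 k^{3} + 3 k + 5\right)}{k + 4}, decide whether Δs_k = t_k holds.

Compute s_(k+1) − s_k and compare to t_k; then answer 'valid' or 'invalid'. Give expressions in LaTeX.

Invalid: residual \frac{3 \left(16 k^{5} + 126 k^{4} + 238 k^{3} + 191 k^{2} + 79 k + 19\right)}{k^{2} + 9 k + 20} ≠ 0.

s_(k+1) = -(k + 2)*(3*k + 4*(k + 1)**5 + 2*(k + 1)**4 - 3*(k + 1)**3 + 8)/(k + 5)
s_(k+1) − s_k = (-20*k**6 - 180*k**5 - 497*k**4 - 652*k**3 - 464*k**2 - 197*k - 63)/(k**2 + 9*k + 20)
(s_(k+1) − s_k) − t_k = 3*(16*k**5 + 126*k**4 + 238*k**3 + 191*k**2 + 79*k + 19)/(k**2 + 9*k + 20)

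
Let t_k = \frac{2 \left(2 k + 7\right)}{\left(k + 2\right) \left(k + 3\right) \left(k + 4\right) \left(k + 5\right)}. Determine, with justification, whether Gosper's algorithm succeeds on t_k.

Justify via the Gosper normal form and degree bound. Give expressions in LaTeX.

Step 1: r(k) = (k + 2)*(2*k + 9)/((k + 6)*(2*k + 7)).
A = k + 2, B = k + 6, C = k + 7/2.
Set up (k + 2)·f(k+1) − (k + 5)·f(k) − (k + 7/2) = 0.
From deg A=1, deg B=1, deg C=1: d=3.
Match coefficients ⇒ f(k) = k*(k + 3)*(k + 6)/16.
So s_k = (B(k−1)f/C)·t_k = (k*(k + 3)*(k + 5)*(k + 6)/(8*(2*k + 7)))·t_k = k*(k + 6)/(4*(k**2 + 6*k + 8)).
Check: Δs_k = 2*(2*k + 7)/(k**4 + 14*k**3 + 71*k**2 + 154*k + 120). ✓

Yes. s_k = \frac{k \left(k + 6\right)}{4 \left(k^{2} + 6 k + 8\right)}.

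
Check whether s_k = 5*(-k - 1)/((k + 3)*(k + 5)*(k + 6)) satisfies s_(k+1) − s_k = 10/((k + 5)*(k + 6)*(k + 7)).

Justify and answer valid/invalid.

s_(k+1) = 5*(-k - 2)/((k + 4)*(k + 6)*(k + 7))
s_(k+1) − s_k = 10*(k**2 + 4*k - 1)/(k**5 + 25*k**4 + 245*k**3 + 1175*k**2 + 2754*k + 2520)
(s_(k+1) − s_k) − t_k = 10*(-3*k - 13)/(k**5 + 25*k**4 + 245*k**3 + 1175*k**2 + 2754*k + 2520)

Invalid: residual 10*(-3*k - 13)/(k**5 + 25*k**4 + 245*k**3 + 1175*k**2 + 2754*k + 2520) ≠ 0.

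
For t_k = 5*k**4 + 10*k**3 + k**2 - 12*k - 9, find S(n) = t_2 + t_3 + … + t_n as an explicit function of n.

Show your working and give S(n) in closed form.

S(n) = n**5 + 5*n**4 + 7*n**3 - 3*n**2 - 15*n + 5

Ratio r(k) = (5*k**4 + 30*k**3 + 61*k**2 + 40*k - 5)/(5*k**4 + 10*k**3 + k**2 - 12*k - 9).
A = 1, B = 1, C = k**4 + 2*k**3 + k**2/5 - 12*k/5 - 9/5.
Key eq: (1)·f(k+1) = (1)·f(k) + (k**4 + 2*k**3 + k**2/5 - 12*k/5 - 9/5).
From deg A=0, deg B=0, deg C=4: d=5.
Solve for f: f(k) = k*(k**2 - k - 3)*(k**2 + k + 1)/5 (degree 5 ≤ 5).
So s_k = (B(k−1)f/C)·t_k = (k*(k**2 - k - 3)*(k**2 + k + 1)/(5*k**4 + 10*k**3 + k**2 - 12*k - 9))·t_k = k*(k**4 - 3*k**2 - 4*k - 3).
Δs = 5*k**4 + 10*k**3 + k**2 - 12*k - 9, as required.
Evaluate: s_(n+1) = n**5 + 5*n**4 + 7*n**3 - 3*n**2 - 15*n - 9; subtract s_(2) = -14 ⇒ S(n) = n**5 + 5*n**4 + 7*n**3 - 3*n**2 - 15*n + 5.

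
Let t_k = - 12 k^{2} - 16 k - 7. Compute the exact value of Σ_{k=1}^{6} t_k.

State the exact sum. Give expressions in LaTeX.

Compute t_(k+1)/t_k: get (12*k**2 + 40*k + 35)/(12*k**2 + 16*k + 7).
Normal form (A,B,C) = (1, 1, k**2 + 4*k/3 + 7/12).
Need (1)·f(k+1) − (1)·f(k) = k**2 + 4*k/3 + 7/12.
Bound: deg f ≤ 3.
Solve for f: f(k) = k*(4*k**2 + 2*k + 1)/12 (degree 3 ≤ 3).
Get s_k = R·t_k = k*(-4*k**2 - 2*k - 1) with R(k) = B(k−1)f(k)/C(k) = k*(4*k**2 + 2*k + 1)/(12*k**2 + 16*k + 7).
Δs = -12*k**2 - 16*k - 7, as required.
Telescoping: Σ = s_(7) − s_(1) = -1477 − (-7) = -1470.

Σ = -1470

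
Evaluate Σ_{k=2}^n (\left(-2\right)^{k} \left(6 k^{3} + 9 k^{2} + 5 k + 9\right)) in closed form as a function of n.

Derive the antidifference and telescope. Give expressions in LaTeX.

S(n) = 4 \left(-2\right)^{n} n^{3} + 10 \left(-2\right)^{n} n^{2} + 6 \left(-2\right)^{n} n + 6 \left(-2\right)^{n} + 52

Compute t_(k+1)/t_k: get 2*(-6*k**3 - 27*k**2 - 41*k - 29)/(6*k**3 + 9*k**2 + 5*k + 9).
Take A(k)=-2, B(k)=1, C(k)=k**3 + 3*k**2/2 + 5*k/6 + 3/2.
Need (-2)·f(k+1) − (1)·f(k) = k**3 + 3*k**2/2 + 5*k/6 + 3/2.
From deg A=0, deg B=0, deg C=3: d=3.
A polynomial solution: f(k) = -(2*k**3 - k**2 - k + 3)/6.
Get s_k = R·t_k = (-2)**k*(-2*k**3 + k**2 + k - 3) with R(k) = B(k−1)f(k)/C(k) = -(2*k**3 - k**2 - k + 3)/(6*k**3 + 9*k**2 + 5*k + 9).
Δs = (-2)**k*(6*k**3 + 9*k**2 + 5*k + 9), as required.
s_(n+1) = 2*(-2)**n*(2*n**3 + 5*n**2 + 3*n + 3) and s_(2) = -52, so S(n) = 4*(-2)**n*n**3 + 10*(-2)**n*n**2 + 6*(-2)**n*n + 6*(-2)**n + 52.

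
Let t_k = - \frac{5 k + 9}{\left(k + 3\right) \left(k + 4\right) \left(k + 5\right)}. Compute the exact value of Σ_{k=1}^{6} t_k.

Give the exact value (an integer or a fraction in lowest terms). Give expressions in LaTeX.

Σ = -93/220

Compute t_(k+1)/t_k: get (k + 3)*(5*k + 14)/((k + 6)*(5*k + 9)).
Take A(k)=k + 3, B(k)=k + 6, C(k)=k + 9/5.
f must satisfy (k + 3)·f(k+1) − (k + 5)·f(k) = k + 9/5.
Bound: deg f ≤ 2.
Match coefficients ⇒ f(k) = k*(k + 2)/5.
So s_k = (B(k−1)f/C)·t_k = (k*(k + 2)*(k + 5)/(5*k + 9))·t_k = k*(-k - 2)/((k + 3)*(k + 4)).
Check: Δs_k = (-5*k - 9)/(k**3 + 12*k**2 + 47*k + 60). ✓
Evaluate s at k=7 and k=1: -63/110 and -3/20; difference -93/220.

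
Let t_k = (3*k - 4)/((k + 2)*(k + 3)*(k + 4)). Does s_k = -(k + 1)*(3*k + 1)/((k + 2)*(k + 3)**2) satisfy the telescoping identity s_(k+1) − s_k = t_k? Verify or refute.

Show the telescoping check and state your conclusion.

Invalid: residual 4*(-3*k**2 - 9*k + 4)/(k**5 + 16*k**4 + 101*k**3 + 314*k**2 + 480*k + 288) ≠ 0.

s_(k+1) = -(k + 2)*(3*k + 4)/((k + 3)*(k + 4)**2)
s_(k+1) − s_k = (3*k**3 + 5*k**2 - 28*k - 32)/(k**5 + 16*k**4 + 101*k**3 + 314*k**2 + 480*k + 288)
(s_(k+1) − s_k) − t_k = 4*(-3*k**2 - 9*k + 4)/(k**5 + 16*k**4 + 101*k**3 + 314*k**2 + 480*k + 288)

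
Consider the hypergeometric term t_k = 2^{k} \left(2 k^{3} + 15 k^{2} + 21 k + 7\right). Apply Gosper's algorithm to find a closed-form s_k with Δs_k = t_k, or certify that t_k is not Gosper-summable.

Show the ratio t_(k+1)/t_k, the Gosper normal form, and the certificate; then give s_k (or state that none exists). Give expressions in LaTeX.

s_k = 2^{k} \left(2 k^{3} + 3 k^{2} - 3 k + 3\right)

The ratio is 2*(2*k**3 + 21*k**2 + 57*k + 45)/(2*k**3 + 15*k**2 + 21*k + 7).
Factor: A=2; B=1; C=k**3 + 15*k**2/2 + 21*k/2 + 7/2.
Need (2)·f(k+1) − (1)·f(k) = k**3 + 15*k**2/2 + 21*k/2 + 7/2.
Bound: deg f ≤ 3.
Coefficient equations give f(k) = (2*k**3 + 3*k**2 - 3*k + 3)/2.
Get s_k = R·t_k = 2**k*(2*k**3 + 3*k**2 - 3*k + 3) with R(k) = B(k−1)f(k)/C(k) = (2*k**3 + 3*k**2 - 3*k + 3)/((2*k + 1)*(k**2 + 7*k + 7)).
s_(k+1) − s_k = 2**k*(2*k**3 + 15*k**2 + 21*k + 7) = t_k.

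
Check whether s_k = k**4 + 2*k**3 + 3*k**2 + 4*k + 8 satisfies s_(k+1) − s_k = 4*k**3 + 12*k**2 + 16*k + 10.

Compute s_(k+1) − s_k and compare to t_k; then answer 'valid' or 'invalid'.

s_(k+1) = k**4 + 6*k**3 + 15*k**2 + 20*k + 18
s_(k+1) − s_k = 4*k**3 + 12*k**2 + 16*k + 10
(s_(k+1) − s_k) − t_k = 0

valid (s_(k+1) − s_k reduces to t_k)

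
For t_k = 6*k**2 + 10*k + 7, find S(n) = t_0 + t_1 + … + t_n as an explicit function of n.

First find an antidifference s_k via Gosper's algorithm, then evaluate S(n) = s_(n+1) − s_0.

S(n) = 2*n**3 + 8*n**2 + 13*n + 7

Compute t_(k+1)/t_k: get (6*k**2 + 22*k + 23)/(6*k**2 + 10*k + 7).
A = 1, B = 1, C = k**2 + 5*k/3 + 7/6.
Solve (1)·f(k+1) − (1)·f(k) = k**2 + 5*k/3 + 7/6.
Degrees (0,0,2) ⇒ d ≤ 3.
Solving with deg f ≤ 3: f(k) = k*(2*k**2 + 2*k + 3)/6.
Then R = B(k−1)f/C = k*(2*k**2 + 2*k + 3)/(6*k**2 + 10*k + 7), so s_k = R(k)·t_k = k*(2*k**2 + 2*k + 3).
Verify: 6*k**2 + 10*k + 7 matches t_k.
s_(n+1) = 2*n**3 + 8*n**2 + 13*n + 7 and s_(0) = 0, so S(n) = 2*n**3 + 8*n**2 + 13*n + 7.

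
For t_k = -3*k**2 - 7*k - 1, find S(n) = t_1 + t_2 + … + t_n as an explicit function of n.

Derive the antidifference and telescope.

t_(k+1)/t_k = (3*k**2 + 13*k + 11)/(3*k**2 + 7*k + 1).
Normal form (A,B,C) = (1, 1, k**2 + 7*k/3 + 1/3).
Set up (1)·f(k+1) − (1)·f(k) − (k**2 + 7*k/3 + 1/3) = 0.
Degrees (0,0,2) ⇒ d ≤ 3.
A polynomial solution: f(k) = k*(k**2 + 2*k - 2)/3.
Certificate R = B(k−1)f/C = k*(k**2 + 2*k - 2)/(3*k**2 + 7*k + 1) gives s_k = k*(-k**2 - 2*k + 2).
Verify: -3*k**2 - 7*k - 1 matches t_k.
Σ_(k=1)^n t_k = s_(n+1) − s_(1) = (-n**3 - 5*n**2 - 5*n - 1) − (-1), i.e. n*(-n**2 - 5*n - 5).

S(n) = n*(-n**2 - 5*n - 5)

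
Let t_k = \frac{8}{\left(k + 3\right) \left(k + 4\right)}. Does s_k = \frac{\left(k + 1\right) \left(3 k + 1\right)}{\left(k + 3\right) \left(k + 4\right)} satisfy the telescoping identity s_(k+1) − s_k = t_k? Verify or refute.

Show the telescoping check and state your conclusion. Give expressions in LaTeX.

Invalid: residual \frac{3 \left(3 k - 7\right)}{k^{3} + 12 k^{2} + 47 k + 60} ≠ 0.

s_(k+1) = (k + 2)*(3*k + 4)/((k + 4)*(k + 5))
s_(k+1) − s_k = (17*k + 19)/(k**3 + 12*k**2 + 47*k + 60)
(s_(k+1) − s_k) − t_k = 3*(3*k - 7)/(k**3 + 12*k**2 + 47*k + 60)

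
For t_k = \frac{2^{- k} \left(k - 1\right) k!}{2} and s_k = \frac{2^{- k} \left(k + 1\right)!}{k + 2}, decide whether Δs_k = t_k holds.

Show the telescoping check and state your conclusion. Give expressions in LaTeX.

s_(k+1) = factorial(k + 2)/(2*2**k*(k + 3))
s_(k+1) − s_k = (k**2 + 2*k - 2)*factorial(k + 1)/(2*2**k*(k + 2)*(k + 3))
(s_(k+1) − s_k) − t_k = -(k**2 + k - 4)*factorial(k)/(2*2**k*(k + 2)*(k + 3))

Invalid: residual - \frac{2^{- k} \left(k^{2} + k - 4\right) k!}{2 \left(k + 2\right) \left(k + 3\right)} ≠ 0.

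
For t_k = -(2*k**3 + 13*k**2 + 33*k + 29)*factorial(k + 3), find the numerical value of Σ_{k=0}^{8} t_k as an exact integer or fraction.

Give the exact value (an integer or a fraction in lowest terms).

The ratio is (2*k**4 + 27*k**3 + 141*k**2 + 337*k + 308)/(2*k**3 + 13*k**2 + 33*k + 29).
Factor: A=k + 4; B=1; C=k**3 + 13*k**2/2 + 33*k/2 + 29/2.
f must satisfy (k + 4)·f(k+1) − (1)·f(k) = k**3 + 13*k**2/2 + 33*k/2 + 29/2.
deg f ≤ 2 (via 1,0,3).
Solve for f: f(k) = (2*k**2 + 3*k + 3)/2 (degree 2 ≤ 2).
So s_k = (B(k−1)f/C)·t_k = ((2*k**2 + 3*k + 3)/(2*k**3 + 13*k**2 + 33*k + 29))·t_k = -(2*k**2 + 3*k + 3)*factorial(k + 3).
Verify: -(2*k**3 + 13*k**2 + 33*k + 29)*factorial(k + 3) matches t_k.
Evaluate s at k=9 and k=0: -91968307200 and -18; difference -91968307182.

Σ = -91968307182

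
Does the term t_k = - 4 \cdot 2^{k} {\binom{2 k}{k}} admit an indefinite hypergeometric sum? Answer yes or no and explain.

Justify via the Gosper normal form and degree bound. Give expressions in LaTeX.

No — negative degree bound, so no certificate f.

The ratio is 4*(2*k + 1)/(k + 1).
A = 8*k + 4, B = k + 1, C = 1.
Need (8*k + 4)·f(k+1) − (k)·f(k) = 1.
deg f ≤ -1 (via 1,1,0).
d = -1 < 0 ⇒ no nonzero polynomial f; not summable.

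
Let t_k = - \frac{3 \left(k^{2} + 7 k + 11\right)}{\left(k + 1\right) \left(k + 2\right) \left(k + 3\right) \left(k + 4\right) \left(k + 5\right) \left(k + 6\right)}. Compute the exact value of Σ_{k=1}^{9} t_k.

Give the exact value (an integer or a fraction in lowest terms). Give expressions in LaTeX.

Σ = -233/11440

Compute t_(k+1)/t_k: get (k + 1)*(7*k + (k + 1)**2 + 18)/((k + 7)*(k**2 + 7*k + 11)).
A = k + 1, B = k + 7, C = k**2 + 7*k + 11.
Solve (k + 1)·f(k+1) − (k + 6)·f(k) = k**2 + 7*k + 11.
Bound: deg f ≤ 5.
Solving with deg f ≤ 5: f(k) = k*(k + 2)*(k + 4)*(k**2 + 9*k + 23)/45.
Get s_k = R·t_k = k*(-k**2 - 9*k - 23)/(15*(k**3 + 9*k**2 + 23*k + 15)) with R(k) = B(k−1)f(k)/C(k) = k*(k + 2)*(k + 4)*(k + 6)*(k**2 + 9*k + 23)/(45*(k**2 + 7*k + 11)).
s_(k+1) − s_k = 3*(-k**2 - 7*k - 11)/(k**6 + 21*k**5 + 175*k**4 + 735*k**3 + 1624*k**2 + 1764*k + 720) = t_k.
Evaluate s at k=10 and k=1: -142/2145 and -11/240; difference -233/11440.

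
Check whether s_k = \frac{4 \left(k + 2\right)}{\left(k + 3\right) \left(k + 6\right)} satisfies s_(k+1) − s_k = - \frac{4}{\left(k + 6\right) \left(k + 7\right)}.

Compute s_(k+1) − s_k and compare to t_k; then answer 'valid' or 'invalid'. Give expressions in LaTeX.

Invalid: residual \frac{8 \left(k + 5\right)}{k^{4} + 20 k^{3} + 145 k^{2} + 450 k + 504} ≠ 0.

s_(k+1) = 4*(k + 3)/((k + 4)*(k + 7))
s_(k+1) − s_k = 4*(-k**2 - 5*k - 2)/(k**4 + 20*k**3 + 145*k**2 + 450*k + 504)
(s_(k+1) − s_k) − t_k = 8*(k + 5)/(k**4 + 20*k**3 + 145*k**2 + 450*k + 504)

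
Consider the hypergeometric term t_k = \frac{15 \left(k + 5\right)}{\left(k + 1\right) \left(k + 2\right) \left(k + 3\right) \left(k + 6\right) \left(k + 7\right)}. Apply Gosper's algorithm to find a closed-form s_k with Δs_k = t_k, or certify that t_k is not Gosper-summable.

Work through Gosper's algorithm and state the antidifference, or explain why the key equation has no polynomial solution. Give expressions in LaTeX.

Step 1: r(k) = (k + 1)*(k + 6)**2/((k + 4)*(k + 5)*(k + 8)).
Gosper form: A/B · C(k+1)/C(k) with A=k + 1, B=k + 8, C=k**3 + 14*k**2 + 65*k + 100.
Set up (k + 1)·f(k+1) − (k + 7)·f(k) − (k**3 + 14*k**2 + 65*k + 100) = 0.
d = 6 from the (1,1,3) case.
Solve for f: f(k) = k*(k + 3)*(k + 4)**2*(k + 5)**2/36 (degree 6 ≤ 6).
Then R = B(k−1)f/C = k*(k + 3)*(k + 4)*(k + 7)/36, so s_k = R(k)·t_k = 5*k*(k**2 + 9*k + 20)/(12*(k**3 + 9*k**2 + 20*k + 12)).
Check: Δs_k = 15*(k + 5)/(k**5 + 19*k**4 + 131*k**3 + 401*k**2 + 540*k + 252). ✓

s_k = \frac{5 k \left(k^{2} + 9 k + 20\right)}{12 \left(k^{3} + 9 k^{2} + 20 k + 12\right)}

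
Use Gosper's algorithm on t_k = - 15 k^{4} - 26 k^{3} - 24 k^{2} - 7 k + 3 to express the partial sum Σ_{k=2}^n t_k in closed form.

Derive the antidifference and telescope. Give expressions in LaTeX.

S(n) = - 3 n^{5} - 14 n^{4} - 26 n^{3} - 22 n^{2} - 4 n + 69

t_(k+1)/t_k = (15*k**4 + 86*k**3 + 192*k**2 + 193*k + 69)/(15*k**4 + 26*k**3 + 24*k**2 + 7*k - 3).
Take A(k)=1, B(k)=1, C(k)=k**4 + 26*k**3/15 + 8*k**2/5 + 7*k/15 - 1/5.
Solve (1)·f(k+1) − (1)·f(k) = k**4 + 26*k**3/15 + 8*k**2/5 + 7*k/15 - 1/5.
deg f ≤ 5 (via 0,0,4).
Solve for f: f(k) = k*(3*k**4 - k**3 - 2*k - 3)/15 (degree 5 ≤ 5).
So s_k = (B(k−1)f/C)·t_k = (k*(3*k**4 - k**3 - 2*k - 3)/(15*k**4 + 26*k**3 + 24*k**2 + 7*k - 3))·t_k = k*(-3*k**4 + k**3 + 2*k + 3).
Check: Δs_k = -15*k**4 - 26*k**3 - 24*k**2 - 7*k + 3. ✓
Σ_(k=2)^n t_k = s_(n+1) − s_(2) = (-3*n**5 - 14*n**4 - 26*n**3 - 22*n**2 - 4*n + 3) − (-66), i.e. -3*n**5 - 14*n**4 - 26*n**3 - 22*n**2 - 4*n + 69.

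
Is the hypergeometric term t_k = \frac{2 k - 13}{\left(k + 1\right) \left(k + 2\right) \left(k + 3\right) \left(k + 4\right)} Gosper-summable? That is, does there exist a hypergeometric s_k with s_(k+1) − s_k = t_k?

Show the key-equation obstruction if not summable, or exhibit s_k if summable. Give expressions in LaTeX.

t_(k+1)/t_k = (k + 1)*(2*k - 11)/((k + 5)*(2*k - 13)).
Normal form (A,B,C) = (k + 1, k + 5, k - 13/2).
Need (k + 1)·f(k+1) − (k + 4)·f(k) = k - 13/2.
From deg A=1, deg B=1, deg C=1: d=3.
Match coefficients ⇒ f(k) = -k*(2*k**2 + 12*k + 25)/6.
So s_k = (B(k−1)f/C)·t_k = (-k*(k + 4)*(2*k**2 + 12*k + 25)/(3*(2*k - 13)))·t_k = k*(-2*k**2 - 12*k - 25)/(3*(k + 1)*(k + 2)*(k + 3)).
Check: Δs_k = (2*k - 13)/(k**4 + 10*k**3 + 35*k**2 + 50*k + 24). ✓

Yes. s_k = \frac{k \left(- 2 k^{2} - 12 k - 25\right)}{3 \left(k + 1\right) \left(k + 2\right) \left(k + 3\right)}.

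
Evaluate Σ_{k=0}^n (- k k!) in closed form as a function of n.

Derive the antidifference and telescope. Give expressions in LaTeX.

S(n) = - n n! - n! + 1

The ratio is (k + 1)**2/k.
So A=k + 1 and B=1, with C=k.
Solve (k + 1)·f(k+1) − (1)·f(k) = k.
deg f ≤ 0 (via 1,0,1).
Coefficient equations give f(k) = 1.
So s_k = (B(k−1)f/C)·t_k = (1/k)·t_k = -factorial(k).
Δs = -k*factorial(k), as required.
s_(n+1) = -factorial(n + 1) and s_(0) = -1, so S(n) = -n*factorial(n) - factorial(n) + 1.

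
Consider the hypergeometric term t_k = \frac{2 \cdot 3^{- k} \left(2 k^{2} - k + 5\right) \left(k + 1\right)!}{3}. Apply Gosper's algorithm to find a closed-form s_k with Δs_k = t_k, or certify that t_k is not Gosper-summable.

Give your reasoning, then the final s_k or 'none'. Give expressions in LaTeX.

r(k) = (k + 2)*(-k + 2*(k + 1)**2 + 4)/(3*(2*k**2 - k + 5)) after simplifying.
Gosper form: A/B · C(k+1)/C(k) with A=k/3 + 2/3, B=1, C=k**2 - k/2 + 5/2.
Solve (k/3 + 2/3)·f(k+1) − (1)·f(k) = k**2 - k/2 + 5/2.
Degrees (1,0,2) ⇒ d ≤ 1.
A polynomial solution: f(k) = 3*(2*k - 1)/2.
So s_k = (B(k−1)f/C)·t_k = (3*(2*k - 1)/(2*k**2 - k + 5))·t_k = 2*(2*k - 1)*factorial(k + 1)/3**k.
s_(k+1) − s_k = 2*(2*k**2 - k + 5)*factorial(k + 1)/(3*3**k) = t_k.

s_k = 2 \cdot 3^{- k} \left(2 k - 1\right) \left(k + 1\right)!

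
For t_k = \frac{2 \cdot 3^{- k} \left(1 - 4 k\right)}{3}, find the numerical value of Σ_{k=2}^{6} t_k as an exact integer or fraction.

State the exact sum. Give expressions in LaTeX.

r(k) = (4*k + 3)/(3*(4*k - 1)) after simplifying.
Factor: A=1/3; B=1; C=k - 1/4.
Need (1/3)·f(k+1) − (1)·f(k) = k - 1/4.
deg f ≤ 1 (via 0,0,1).
Coefficient equations give f(k) = -3*(4*k + 1)/8.
R(k) = B(k−1)·f(k)/C(k) = -3*(4*k + 1)/(2*(4*k - 1)); s_k = R·t_k = (4*k + 1)/3**k.
Check: Δs_k = 2*(1 - 4*k)/(3*3**k). ✓
Evaluate s at k=7 and k=2: 29/2187 and 1; difference -2158/2187.

Σ = -2158/2187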